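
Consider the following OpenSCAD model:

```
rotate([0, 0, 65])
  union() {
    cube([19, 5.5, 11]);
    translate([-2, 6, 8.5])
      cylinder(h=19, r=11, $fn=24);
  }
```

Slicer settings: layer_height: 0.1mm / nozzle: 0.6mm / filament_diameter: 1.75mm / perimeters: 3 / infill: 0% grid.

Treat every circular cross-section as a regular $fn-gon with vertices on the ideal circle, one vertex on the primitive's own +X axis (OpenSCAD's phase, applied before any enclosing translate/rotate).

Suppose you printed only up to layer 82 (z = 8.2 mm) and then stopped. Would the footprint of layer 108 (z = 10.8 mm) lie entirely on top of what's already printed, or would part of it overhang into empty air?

Compare the two slices. At z = 8.2: the 19×5.5 cube contributes its full rectangle (area 104.50 mm²); the cylinder at (-2, 6) is absent (z outside [8.5, 27.5]); Combining (union): only the 19×5.5 cube is present, so the union is just that shape — area = 104.50 mm²; (rotated 65° about Z; rotation is an isometry so areas/perimeters/island counts are preserved). At z = 10.8: the cube (footprint 19×5.5) is included at this height (area 104.50 mm²); the r=11 cylinder at (-2, 6) contributes a regular 24-gon of circumradius 11 (area = (24/2)·11.000²·sin(360°/24) = 375.81 mm²); Combining (union): the regions partially overlap — summed areas 480.31 mm² minus the doubly-counted overlap 45.70 mm² gives 434.61 mm² — area = 434.61 mm²; (whole slice rotated 65° about Z — lengths, areas and connectivity unchanged). Checking containment: at z = 10.8 the cross-section extends beyond the z = 8.2 cross-section by about 330.11 mm².

part overhangs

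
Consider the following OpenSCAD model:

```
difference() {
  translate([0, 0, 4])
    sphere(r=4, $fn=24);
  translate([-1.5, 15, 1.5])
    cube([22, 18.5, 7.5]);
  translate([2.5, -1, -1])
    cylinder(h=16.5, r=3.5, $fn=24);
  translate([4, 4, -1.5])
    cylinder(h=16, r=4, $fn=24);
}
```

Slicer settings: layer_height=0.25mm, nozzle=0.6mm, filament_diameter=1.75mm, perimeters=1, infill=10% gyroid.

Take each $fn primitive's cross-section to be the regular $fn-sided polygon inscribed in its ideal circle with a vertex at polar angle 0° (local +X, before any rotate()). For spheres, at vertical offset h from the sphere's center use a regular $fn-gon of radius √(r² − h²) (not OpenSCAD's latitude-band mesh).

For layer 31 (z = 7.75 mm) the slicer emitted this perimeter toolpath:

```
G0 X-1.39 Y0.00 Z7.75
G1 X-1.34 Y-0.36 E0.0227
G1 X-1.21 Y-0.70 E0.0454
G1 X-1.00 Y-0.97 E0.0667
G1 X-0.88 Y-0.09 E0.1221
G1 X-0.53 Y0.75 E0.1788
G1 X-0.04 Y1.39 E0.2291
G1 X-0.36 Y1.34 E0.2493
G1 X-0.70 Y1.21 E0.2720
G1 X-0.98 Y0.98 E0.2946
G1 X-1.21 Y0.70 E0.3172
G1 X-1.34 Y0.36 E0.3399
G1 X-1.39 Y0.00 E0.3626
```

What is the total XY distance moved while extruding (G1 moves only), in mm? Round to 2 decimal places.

5.81 mm

Sum the Euclidean lengths of each G1 segment: total = 5.81 mm.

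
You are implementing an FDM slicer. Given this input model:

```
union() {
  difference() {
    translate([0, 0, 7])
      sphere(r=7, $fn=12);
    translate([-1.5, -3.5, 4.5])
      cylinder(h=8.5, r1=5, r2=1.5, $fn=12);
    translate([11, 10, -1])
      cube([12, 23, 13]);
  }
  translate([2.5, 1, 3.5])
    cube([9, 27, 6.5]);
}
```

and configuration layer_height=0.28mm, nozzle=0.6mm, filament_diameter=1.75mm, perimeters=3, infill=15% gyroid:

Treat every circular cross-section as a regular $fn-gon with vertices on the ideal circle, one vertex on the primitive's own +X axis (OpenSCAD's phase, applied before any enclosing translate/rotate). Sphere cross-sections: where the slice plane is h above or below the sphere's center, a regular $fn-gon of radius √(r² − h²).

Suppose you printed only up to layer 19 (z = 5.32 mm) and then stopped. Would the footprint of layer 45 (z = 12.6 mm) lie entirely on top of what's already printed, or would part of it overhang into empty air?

part overhangs

Compare the two slices. At z = 5.32: the r=7 sphere contributes a regular 12-gon of circumradius √(7²−1.68²) = 6.795 (area = (12/2)·6.795²·sin(360°/12) = 138.53 mm²); the cone at (-1.5, -3.5) (r1=5→r2=1.5) has section circumradius 4.662 here — a regular 12-gon (area = (12/2)·4.662²·sin(360°/12) = 65.21 mm²); the cube at (11, 10) is present — its section is the full 12×23 rectangle (area 276.00 mm²); Subtracting the remaining from the first: starting from the r=7 sphere (138.53 mm²), the cone at (-1.5, -3.5) partially overlaps it — only the 53.18 mm² overlap (of its 65.21 mm²) is removed, clipping the outline; the 12×23 cube at (11, 10) misses the remaining region (no effect) — area = 85.35 mm²; the cube at (2.5, 1) is present — its section is the full 9×27 rectangle (area 243.00 mm²); Combining (union): the regions partially overlap — summed areas 328.35 mm² minus the doubly-counted overlap 14.32 mm² gives 314.03 mm² — area = 314.03 mm². At z = 12.6: the r=7 sphere slices to a regular 12-gon of circumradius 4.200 (√(r²−h²) with h=5.6 from center) (area = (12/2)·4.200²·sin(360°/12) = 52.92 mm²); the cone at (-1.5, -3.5): at t=0.953 of its height the radius interpolates to r₁+(r₂−r₁)t = 1.665, giving a regular 12-gon of that circumradius (area = (12/2)·1.665²·sin(360°/12) = 8.31 mm²); the cube at (11, 10) is not intersected at this z (z outside [-1, 12]); After the difference (first − rest): starting from the r=7 sphere (52.92 mm²), the cone at (-1.5, -3.5) partially overlaps it — only the 4.76 mm² overlap (of its 8.31 mm²) is removed, clipping the outline — area = 48.16 mm²; the cube at (2.5, 1) is not intersected at this z (z outside [3.5, 10]); Combining (union): only the result so far is present, so the union is just that shape — area = 48.16 mm². Checking containment: at z = 12.6 the cross-section extends beyond the z = 5.32 cross-section by about 22.18 mm².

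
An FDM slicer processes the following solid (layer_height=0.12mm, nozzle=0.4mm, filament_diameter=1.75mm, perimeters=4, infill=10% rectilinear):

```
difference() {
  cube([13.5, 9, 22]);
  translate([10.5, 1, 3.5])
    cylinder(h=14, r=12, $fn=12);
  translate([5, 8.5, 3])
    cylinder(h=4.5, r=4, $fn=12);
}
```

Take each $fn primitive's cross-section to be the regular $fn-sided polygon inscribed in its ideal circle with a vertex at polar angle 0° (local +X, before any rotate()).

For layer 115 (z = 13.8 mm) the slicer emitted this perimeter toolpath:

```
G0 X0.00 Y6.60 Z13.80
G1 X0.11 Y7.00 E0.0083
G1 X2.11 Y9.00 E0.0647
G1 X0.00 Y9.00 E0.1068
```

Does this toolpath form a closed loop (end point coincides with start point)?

no

Start point (G0): (0.00, 6.60). End point (last G1): the path does not return to the start — open.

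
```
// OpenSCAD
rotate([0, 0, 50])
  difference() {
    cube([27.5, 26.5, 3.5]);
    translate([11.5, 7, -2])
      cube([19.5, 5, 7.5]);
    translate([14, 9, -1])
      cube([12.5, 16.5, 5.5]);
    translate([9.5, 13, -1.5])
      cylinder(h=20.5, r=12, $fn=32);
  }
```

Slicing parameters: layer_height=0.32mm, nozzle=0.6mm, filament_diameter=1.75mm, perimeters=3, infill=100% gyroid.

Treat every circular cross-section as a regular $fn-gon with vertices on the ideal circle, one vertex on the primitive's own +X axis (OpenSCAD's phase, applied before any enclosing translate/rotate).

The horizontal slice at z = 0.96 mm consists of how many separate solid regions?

2

At z = 0.96 mm: the cube (footprint 27.5×26.5) is included at this height; the cube at (11.5, 7) is present — its section is the full 19.5×5 rectangle; the 12.5×16.5 cube at (14, 9) contributes its full rectangle; the cylinder at (9.5, 13): section is a regular 32-gon, circumradius r=12; Taking the first minus the rest: starting from the 27.5×26.5 cube, the 19.5×5 cube at (11.5, 7) partially overlaps it — only the 80.00 mm² overlap (of its 97.50 mm²) is removed, clipping the outline; the 12.5×16.5 cube at (14, 9) partially overlaps it — only the 168.75 mm² overlap (of its 206.25 mm²) is removed, clipping the outline; the r=12 cylinder at (9.5, 13) partially overlaps it — only the 311.11 mm² overlap (of its 449.49 mm²) is removed, clipping the outline — 2 connected regions; (rotated 50° about Z; rotation is an isometry so areas/perimeters/island counts are preserved). The result has 2 disconnected regions.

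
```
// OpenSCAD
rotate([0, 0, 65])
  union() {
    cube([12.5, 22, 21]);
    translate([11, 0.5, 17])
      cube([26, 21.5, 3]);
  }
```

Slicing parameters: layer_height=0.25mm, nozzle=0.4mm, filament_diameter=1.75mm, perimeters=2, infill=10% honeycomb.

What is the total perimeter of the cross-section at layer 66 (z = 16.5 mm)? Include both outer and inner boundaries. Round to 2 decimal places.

At z = 16.5 mm: the cube (footprint 12.5×22) is included at this height (perimeter 69.00 mm); the cube at (11, 0.5) is not intersected at this z (z outside [17, 20]); Taking the union: only the 12.5×22 cube is present, so the union is just that shape — boundary = 69.00 mm; (whole slice rotated 65° about Z — lengths, areas and connectivity unchanged). Overall, the cross-section is a single solid region. Total boundary length (outer) = 69.00 mm.

69.00 mm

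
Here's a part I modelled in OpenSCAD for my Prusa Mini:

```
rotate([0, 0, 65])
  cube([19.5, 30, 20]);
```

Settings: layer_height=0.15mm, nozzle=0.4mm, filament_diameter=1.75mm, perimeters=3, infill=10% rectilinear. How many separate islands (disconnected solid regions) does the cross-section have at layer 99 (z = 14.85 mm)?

At z = 14.85 mm: the cube is present — its section is the full 19.5×30 rectangle; (rotated 65° about Z; rotation is an isometry so areas/perimeters/island counts are preserved). Overall, the cross-section is a single solid region. Island count = 1.

1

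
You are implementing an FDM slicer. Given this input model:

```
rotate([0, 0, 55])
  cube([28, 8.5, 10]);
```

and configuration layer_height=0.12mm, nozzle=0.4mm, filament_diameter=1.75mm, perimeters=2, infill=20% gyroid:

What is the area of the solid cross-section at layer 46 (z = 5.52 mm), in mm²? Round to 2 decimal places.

At z = 5.52 mm: the 28×8.5 cube contributes its full rectangle (area 238.00 mm²); (whole slice rotated 55° about Z — lengths, areas and connectivity unchanged). Overall, the cross-section is a single solid region. Net area = 238.00 mm².

238.00 mm²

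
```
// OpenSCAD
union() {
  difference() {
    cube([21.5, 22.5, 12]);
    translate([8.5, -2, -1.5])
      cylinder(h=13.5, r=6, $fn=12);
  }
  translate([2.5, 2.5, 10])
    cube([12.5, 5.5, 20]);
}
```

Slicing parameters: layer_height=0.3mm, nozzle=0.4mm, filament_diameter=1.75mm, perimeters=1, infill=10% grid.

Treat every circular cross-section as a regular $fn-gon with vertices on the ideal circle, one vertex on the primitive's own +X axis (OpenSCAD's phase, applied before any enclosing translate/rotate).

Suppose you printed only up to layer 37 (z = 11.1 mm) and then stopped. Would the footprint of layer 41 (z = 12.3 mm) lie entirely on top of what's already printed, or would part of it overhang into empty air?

entirely on top

Compare the two slices. At z = 11.1: the cube is present — its section is the full 21.5×22.5 rectangle (area 483.75 mm²); the r=6 cylinder at (8.5, -2) gives a regular 12-gon of circumradius 6 (constant along its height) (area = (12/2)·6.000²·sin(360°/12) = 108.00 mm²); Subtracting the remaining from the first: starting from the 21.5×22.5 cube (483.75 mm²), the r=6 cylinder at (8.5, -2) partially overlaps it — only the 31.07 mm² overlap (of its 108.00 mm²) is removed, clipping the outline — area = 452.68 mm²; the cube at (2.5, 2.5) is present — its section is the full 12.5×5.5 rectangle (area 68.75 mm²); Combining (union): the regions partially overlap — summed areas 521.43 mm² minus the doubly-counted overlap 61.68 mm² gives 459.75 mm² — area = 459.75 mm². At z = 12.3: the cube is absent (z outside [0, 12]); the cylinder at (8.5, -2) is absent (z outside [-1.5, 12]); After the difference (first − rest): the first operand is absent here, so nothing remains; the cube at (2.5, 2.5) (footprint 12.5×5.5) is included at this height (area 68.75 mm²); Taking the union: only the 12.5×5.5 cube at (2.5, 2.5) is present, so the union is just that shape — area = 68.75 mm². Checking containment: the cross-section at z = 12.3 is a subset of the cross-section at z = 11.1.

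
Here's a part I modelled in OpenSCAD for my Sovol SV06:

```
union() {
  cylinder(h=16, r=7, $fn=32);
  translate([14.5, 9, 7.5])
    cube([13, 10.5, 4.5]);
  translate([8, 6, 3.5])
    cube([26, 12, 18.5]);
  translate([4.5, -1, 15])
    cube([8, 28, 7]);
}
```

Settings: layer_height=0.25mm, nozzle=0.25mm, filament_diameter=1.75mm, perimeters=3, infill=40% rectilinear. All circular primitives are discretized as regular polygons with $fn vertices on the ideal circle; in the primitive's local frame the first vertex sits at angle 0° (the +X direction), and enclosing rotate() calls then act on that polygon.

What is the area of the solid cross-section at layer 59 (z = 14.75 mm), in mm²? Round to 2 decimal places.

At z = 14.75 mm: the r=7 cylinder contributes a regular 32-gon of circumradius 7 (area = (32/2)·7.000²·sin(360°/32) = 152.95 mm²); the cube at (14.5, 9) does not reach this height (z outside [7.5, 12]); the cube at (8, 6) (footprint 26×12) is included at this height (area 312.00 mm²); the cube at (4.5, -1) is not intersected at this z (z outside [15, 22]); Merging all regions: the 2 present regions are separate (no shared area or edge), so areas and boundary lengths simply add and each stays a separate island — area = 464.95 mm². Overall, the cross-section has 2 separate islands. Net area = 464.95 mm².

464.95 mm²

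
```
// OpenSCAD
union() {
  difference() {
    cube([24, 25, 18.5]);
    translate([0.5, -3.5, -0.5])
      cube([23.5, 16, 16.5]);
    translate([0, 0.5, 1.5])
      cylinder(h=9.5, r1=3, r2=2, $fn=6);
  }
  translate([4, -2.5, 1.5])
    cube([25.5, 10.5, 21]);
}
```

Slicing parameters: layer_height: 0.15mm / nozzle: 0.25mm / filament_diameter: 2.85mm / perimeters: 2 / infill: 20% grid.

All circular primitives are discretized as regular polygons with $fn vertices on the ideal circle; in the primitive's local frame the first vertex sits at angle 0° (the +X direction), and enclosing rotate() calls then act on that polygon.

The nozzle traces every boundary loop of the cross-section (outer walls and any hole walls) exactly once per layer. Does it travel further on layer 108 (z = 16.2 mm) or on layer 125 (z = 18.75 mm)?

Layer 108 (z = 16.2): the cube (footprint 24×25) is included at this height (perimeter 98.00 mm); the cube at (0.5, -3.5) is not intersected at this z (z outside [-0.5, 16]); the cone at (0, 0.5) is not intersected at this z (z outside [1.5, 11]); Taking the first minus the rest: none of the subtracted shapes is present at this height, so the 24×25 cube is unchanged — boundary = 98.00 mm; the 25.5×10.5 cube at (4, -2.5) contributes its full rectangle (perimeter 72.00 mm); Taking the union: the regions partially overlap (shared area 160.00 mm²), so the edge portions inside another operand are dropped and the merged outline is re-measured after clipping — boundary = 114.00 mm. So its perimeter = 114.00 mm. Layer 125 (z = 18.75): the cube does not reach this height (z outside [0, 18.5]); the cube at (0.5, -3.5) does not reach this height (z outside [-0.5, 16]); the cone at (0, 0.5) is absent (z outside [1.5, 11]); After the difference (first − rest): the first operand is absent here, so nothing remains; the cube at (4, -2.5) is present — its section is the full 25.5×10.5 rectangle (perimeter 72.00 mm); Combining (union): only the 25.5×10.5 cube at (4, -2.5) is present, so the union is just that shape — boundary = 72.00 mm. So its perimeter = 72.00 mm. Layer 108 is larger (114.00 vs 72.00 mm).

layer 108 (z = 16.2 mm)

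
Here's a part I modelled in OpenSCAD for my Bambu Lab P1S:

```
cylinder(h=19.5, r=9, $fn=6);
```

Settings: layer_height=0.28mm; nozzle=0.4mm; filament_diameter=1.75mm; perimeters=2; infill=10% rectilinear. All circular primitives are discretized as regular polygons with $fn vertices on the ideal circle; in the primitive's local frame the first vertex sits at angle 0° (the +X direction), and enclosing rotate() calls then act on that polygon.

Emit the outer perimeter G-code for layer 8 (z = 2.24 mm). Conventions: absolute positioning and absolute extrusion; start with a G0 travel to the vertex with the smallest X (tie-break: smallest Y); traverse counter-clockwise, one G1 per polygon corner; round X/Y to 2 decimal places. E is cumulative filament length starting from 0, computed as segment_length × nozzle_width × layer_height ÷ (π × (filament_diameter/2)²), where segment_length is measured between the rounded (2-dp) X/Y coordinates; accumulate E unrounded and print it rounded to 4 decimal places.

At z = 2.24 mm: the r=9 cylinder gives a regular 6-gon of circumradius 9 (constant along its height). The outline is a single polygon with 6 vertices. Extrusion per mm of travel: 0.4 × 0.28 / (π × 0.875²) = 0.046564. Accumulating E over each segment gives final E = 2.5138.

G0 X-9.00 Y0.00 Z2.24
G1 X-4.50 Y-7.79 E0.4189
G1 X4.50 Y-7.79 E0.8380
G1 X9.00 Y0.00 E1.2569
G1 X4.50 Y7.79 E1.6758
G1 X-4.50 Y7.79 E2.0949
G1 X-9.00 Y0.00 E2.5138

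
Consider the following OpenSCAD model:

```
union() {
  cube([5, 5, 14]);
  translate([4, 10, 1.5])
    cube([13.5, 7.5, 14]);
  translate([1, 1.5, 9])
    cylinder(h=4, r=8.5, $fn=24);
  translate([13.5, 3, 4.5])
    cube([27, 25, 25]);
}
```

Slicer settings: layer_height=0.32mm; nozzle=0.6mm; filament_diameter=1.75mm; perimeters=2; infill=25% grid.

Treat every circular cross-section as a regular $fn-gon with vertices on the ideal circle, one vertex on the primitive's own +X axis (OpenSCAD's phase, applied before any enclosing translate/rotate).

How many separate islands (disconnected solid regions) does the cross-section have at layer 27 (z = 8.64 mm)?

2

At z = 8.64 mm: the 5×5 cube contributes its full rectangle; the cube at (4, 10) (footprint 13.5×7.5) is included at this height; the cylinder at (1, 1.5) is absent (z outside [9, 13]); the 27×25 cube at (13.5, 3) contributes its full rectangle; Merging all regions: the regions partially overlap (shared area 30.00 mm²), so overlapping operands fuse into one piece — 2 connected regions. Overall, the cross-section has 2 separate islands. Island count = 2.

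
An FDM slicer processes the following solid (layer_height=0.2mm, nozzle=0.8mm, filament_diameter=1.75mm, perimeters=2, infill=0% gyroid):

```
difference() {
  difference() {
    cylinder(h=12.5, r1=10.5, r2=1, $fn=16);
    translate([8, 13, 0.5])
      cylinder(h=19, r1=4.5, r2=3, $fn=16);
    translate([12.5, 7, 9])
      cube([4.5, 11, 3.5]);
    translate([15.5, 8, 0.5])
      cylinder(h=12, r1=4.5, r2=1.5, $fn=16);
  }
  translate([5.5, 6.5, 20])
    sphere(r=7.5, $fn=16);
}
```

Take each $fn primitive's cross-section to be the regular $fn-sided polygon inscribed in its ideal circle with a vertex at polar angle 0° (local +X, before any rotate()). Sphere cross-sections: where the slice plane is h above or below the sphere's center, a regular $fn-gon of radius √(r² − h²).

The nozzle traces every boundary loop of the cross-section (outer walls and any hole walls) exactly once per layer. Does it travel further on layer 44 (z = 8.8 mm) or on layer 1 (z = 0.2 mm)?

Layer 44 (z = 8.8): the cone: at t=0.704 of its height the radius interpolates to r₁+(r₂−r₁)t = 3.812, giving a regular 16-gon of that circumradius (perimeter = 2·16·3.812·sin(180°/16) = 23.80 mm); the cone at (8, 13) contributes a regular 16-gon of circumradius 3.845 (interpolated between r1=4.5 and r2=3 at t=0.437) (perimeter = 2·16·3.845·sin(180°/16) = 24.00 mm); the cube at (12.5, 7) is absent (z outside [9, 12.5]); the cone at (15.5, 8): at t=0.692 of its height the radius interpolates to r₁+(r₂−r₁)t = 2.425, giving a regular 16-gon of that circumradius (perimeter = 2·16·2.425·sin(180°/16) = 15.14 mm); Taking the first minus the rest: starting from the cone, the cone at (8, 13) misses the remaining region (no effect); the cone at (15.5, 8) misses the remaining region (no effect) — boundary = 23.80 mm; the sphere at (5.5, 6.5) is absent (|z−center|=11.200 > r=7.5); Subtracting the remaining from the first: none of the subtracted shapes is present at this height, so that combined region is unchanged — boundary = 23.80 mm. So its perimeter = 23.80 mm. Layer 1 (z = 0.2): the cone: at t=0.016 of its height the radius interpolates to r₁+(r₂−r₁)t = 10.348, giving a regular 16-gon of that circumradius (perimeter = 2·16·10.348·sin(180°/16) = 64.60 mm); the cone at (8, 13) is absent (z outside [0.5, 19.5]); the cube at (12.5, 7) is absent (z outside [9, 12.5]); the cone at (15.5, 8) is not intersected at this z (z outside [0.5, 12.5]); Subtracting the remaining from the first: none of the subtracted shapes is present at this height, so the cone is unchanged — boundary = 64.60 mm; the sphere at (5.5, 6.5) is not intersected at this z (|z−center|=19.800 > r=7.5); Taking the first minus the rest: none of the subtracted shapes is present at this height, so the result so far is unchanged — boundary = 64.60 mm. So its perimeter = 64.60 mm. Layer 1 is larger (64.60 vs 23.80 mm).

layer 1 (z = 0.2 mm)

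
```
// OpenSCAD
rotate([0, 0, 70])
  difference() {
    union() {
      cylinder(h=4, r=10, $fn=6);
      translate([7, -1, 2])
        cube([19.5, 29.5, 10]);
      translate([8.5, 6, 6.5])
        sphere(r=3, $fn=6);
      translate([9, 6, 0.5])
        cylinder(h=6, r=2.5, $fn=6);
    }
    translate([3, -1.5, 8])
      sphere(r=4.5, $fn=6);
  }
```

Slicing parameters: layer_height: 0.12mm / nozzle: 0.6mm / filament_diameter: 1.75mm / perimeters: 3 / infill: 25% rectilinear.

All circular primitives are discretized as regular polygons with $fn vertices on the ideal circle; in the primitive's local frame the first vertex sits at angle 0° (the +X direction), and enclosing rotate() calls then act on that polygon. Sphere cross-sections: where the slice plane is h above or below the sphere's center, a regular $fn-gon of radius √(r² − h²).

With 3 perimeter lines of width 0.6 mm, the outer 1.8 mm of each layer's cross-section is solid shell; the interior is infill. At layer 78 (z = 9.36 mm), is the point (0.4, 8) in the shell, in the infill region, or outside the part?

shell

At z = 9.36 mm: the cylinder is not intersected at this z (z outside [0, 4]); the cube at (7, -1) (footprint 19.5×29.5) is included at this height; the r=3 sphere at (8.5, 6) contributes a regular 6-gon of circumradius √(3²−2.86²) = 0.906; the cylinder at (9, 6) is absent (z outside [0.5, 6.5]); Merging all regions: the r=3 sphere at (8.5, 6) lies entirely inside the 19.5×29.5 cube at (7, -1), so the union is just the 19.5×29.5 cube at (7, -1) — 1 connected region; the r=4.5 sphere at (3, -1.5) contributes a regular 6-gon of circumradius √(4.5²−1.36²) = 4.290; Taking the first minus the rest: starting from the result so far, the r=4.5 sphere at (3, -1.5) misses the remaining region (no effect) — 1 connected region; (rotated 70° about Z; rotation is an isometry so areas/perimeters/island counts are preserved). Overall, the cross-section is a single solid region. Undo the 70° rotation: the query point maps to (7.654, 2.360) in the un-rotated model frame. The nearest boundary edge runs (7.00, -1.00)→(7.00, 28.50); distance from the point to it = 0.65 mm. The point is inside the cross-section, 0.65 mm from the nearest boundary — within the 1.8 mm shell band (3 × 0.6).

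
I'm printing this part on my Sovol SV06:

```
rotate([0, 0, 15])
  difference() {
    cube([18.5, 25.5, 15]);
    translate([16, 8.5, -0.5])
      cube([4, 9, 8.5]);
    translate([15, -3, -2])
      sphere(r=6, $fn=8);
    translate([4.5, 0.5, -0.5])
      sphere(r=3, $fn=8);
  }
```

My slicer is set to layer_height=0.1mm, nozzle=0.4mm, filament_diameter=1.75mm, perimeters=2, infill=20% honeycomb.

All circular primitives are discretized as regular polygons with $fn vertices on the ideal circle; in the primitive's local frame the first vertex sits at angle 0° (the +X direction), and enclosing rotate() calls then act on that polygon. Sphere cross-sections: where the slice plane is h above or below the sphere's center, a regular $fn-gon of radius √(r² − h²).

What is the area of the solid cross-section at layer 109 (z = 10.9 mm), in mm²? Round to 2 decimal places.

471.75 mm²

At z = 10.9 mm: the cube is present — its section is the full 18.5×25.5 rectangle (area 471.75 mm²); the cube at (16, 8.5) is absent (z outside [-0.5, 8]); the sphere at (15, -3) is not intersected at this z (|z−center|=12.900 > r=6); the sphere at (4.5, 0.5) is absent (|z−center|=11.400 > r=3); Subtracting the remaining from the first: none of the subtracted shapes is present at this height, so the 18.5×25.5 cube is unchanged — area = 471.75 mm²; (whole slice rotated 15° about Z — lengths, areas and connectivity unchanged). Overall, the cross-section is a single solid region. Net area = 471.75 mm².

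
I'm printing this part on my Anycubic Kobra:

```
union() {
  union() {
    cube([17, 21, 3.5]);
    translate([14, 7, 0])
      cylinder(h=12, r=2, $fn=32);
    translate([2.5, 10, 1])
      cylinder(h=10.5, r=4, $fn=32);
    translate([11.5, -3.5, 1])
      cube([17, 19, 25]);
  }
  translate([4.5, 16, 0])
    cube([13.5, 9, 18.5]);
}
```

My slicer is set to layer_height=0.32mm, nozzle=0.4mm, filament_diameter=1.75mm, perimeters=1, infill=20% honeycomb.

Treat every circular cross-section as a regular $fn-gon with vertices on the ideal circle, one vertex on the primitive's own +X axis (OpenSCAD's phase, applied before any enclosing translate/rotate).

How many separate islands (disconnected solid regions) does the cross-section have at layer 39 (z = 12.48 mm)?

2

At z = 12.48 mm: the cube does not reach this height (z outside [0, 3.5]); the cylinder at (14, 7) is absent (z outside [0, 12]); the cylinder at (2.5, 10) is not intersected at this z (z outside [1, 11.5]); the cube at (11.5, -3.5) (footprint 17×19) is included at this height; Taking the union: only the 17×19 cube at (11.5, -3.5) is present, so the union is just that shape — 1 connected region; the 13.5×9 cube at (4.5, 16) contributes its full rectangle; Taking the union: the 2 present regions are separate (no shared area or edge), so areas and boundary lengths simply add and each stays a separate island — 2 connected regions. Overall, the cross-section has 2 separate islands. Island count = 2.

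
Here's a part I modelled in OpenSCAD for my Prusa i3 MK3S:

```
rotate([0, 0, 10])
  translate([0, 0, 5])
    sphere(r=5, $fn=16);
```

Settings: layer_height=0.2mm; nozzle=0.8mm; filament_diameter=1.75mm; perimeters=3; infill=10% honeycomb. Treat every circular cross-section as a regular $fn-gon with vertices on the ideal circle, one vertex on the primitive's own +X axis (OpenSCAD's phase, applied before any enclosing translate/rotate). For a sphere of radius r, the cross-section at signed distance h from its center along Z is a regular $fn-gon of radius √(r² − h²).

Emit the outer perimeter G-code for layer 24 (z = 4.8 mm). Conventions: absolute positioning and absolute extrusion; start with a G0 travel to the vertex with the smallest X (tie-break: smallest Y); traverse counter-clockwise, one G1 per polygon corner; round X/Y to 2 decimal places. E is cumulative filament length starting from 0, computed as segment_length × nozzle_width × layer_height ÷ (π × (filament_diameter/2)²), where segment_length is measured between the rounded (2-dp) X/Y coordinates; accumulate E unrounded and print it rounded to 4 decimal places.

At z = 4.8 mm: the sphere: section is a regular 16-gon, circumradius = √(r²−h²) = √(5²−0.2²) = 4.996; (whole slice rotated 10° about Z — lengths, areas and connectivity unchanged). The outline is a single polygon with 16 vertices. Extrusion per mm of travel: 0.8 × 0.2 / (π × 0.875²) = 0.066520. Accumulating E over each segment gives final E = 2.0745.

G0 X-4.92 Y-0.87 Z4.80
G1 X-4.21 Y-2.68 E0.1293
G1 X-2.87 Y-4.09 E0.2587
G1 X-1.08 Y-4.88 E0.3889
G1 X0.87 Y-4.92 E0.5186
G1 X2.68 Y-4.21 E0.6480
G1 X4.09 Y-2.87 E0.7773
G1 X4.88 Y-1.08 E0.9075
G1 X4.92 Y0.87 E1.0372
G1 X4.21 Y2.68 E1.1666
G1 X2.87 Y4.09 E1.2960
G1 X1.08 Y4.88 E1.4261
G1 X-0.87 Y4.92 E1.5559
G1 X-2.68 Y4.21 E1.6852
G1 X-4.09 Y2.87 E1.8146
G1 X-4.88 Y1.08 E1.9447
G1 X-4.92 Y-0.87 E2.0745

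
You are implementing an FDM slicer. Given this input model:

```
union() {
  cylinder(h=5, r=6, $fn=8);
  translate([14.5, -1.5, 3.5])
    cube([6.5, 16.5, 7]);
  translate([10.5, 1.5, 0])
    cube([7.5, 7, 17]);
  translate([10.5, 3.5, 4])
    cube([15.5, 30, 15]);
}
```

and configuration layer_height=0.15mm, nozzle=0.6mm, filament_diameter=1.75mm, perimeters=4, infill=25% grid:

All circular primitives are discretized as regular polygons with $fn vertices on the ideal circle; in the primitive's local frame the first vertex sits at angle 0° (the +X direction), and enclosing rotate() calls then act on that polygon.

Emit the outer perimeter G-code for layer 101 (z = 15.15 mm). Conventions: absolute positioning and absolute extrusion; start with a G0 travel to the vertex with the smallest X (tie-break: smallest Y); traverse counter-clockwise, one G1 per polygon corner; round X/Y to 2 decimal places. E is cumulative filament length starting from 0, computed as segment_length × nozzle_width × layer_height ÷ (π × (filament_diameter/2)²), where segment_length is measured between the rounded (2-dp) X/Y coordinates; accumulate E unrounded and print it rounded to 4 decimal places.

G0 X10.50 Y1.50 Z15.15
G1 X18.00 Y1.50 E0.2806
G1 X18.00 Y3.50 E0.3555
G1 X26.00 Y3.50 E0.6548
G1 X26.00 Y33.50 E1.7773
G1 X10.50 Y33.50 E2.3573
G1 X10.50 Y1.50 E3.5547

At z = 15.15 mm: the cylinder is not intersected at this z (z outside [0, 5]); the cube at (14.5, -1.5) is absent (z outside [3.5, 10.5]); the cube at (10.5, 1.5) (footprint 7.5×7) is included at this height; the cube at (10.5, 3.5) is present — its section is the full 15.5×30 rectangle; Taking the union: the regions partially overlap (shared area 37.50 mm²), so overlapping operands fuse into one piece — 1 connected region. The outline is a single polygon with 6 vertices. Extrusion per mm of travel: 0.6 × 0.15 / (π × 0.875²) = 0.037418. Accumulating E over each segment gives final E = 3.5547.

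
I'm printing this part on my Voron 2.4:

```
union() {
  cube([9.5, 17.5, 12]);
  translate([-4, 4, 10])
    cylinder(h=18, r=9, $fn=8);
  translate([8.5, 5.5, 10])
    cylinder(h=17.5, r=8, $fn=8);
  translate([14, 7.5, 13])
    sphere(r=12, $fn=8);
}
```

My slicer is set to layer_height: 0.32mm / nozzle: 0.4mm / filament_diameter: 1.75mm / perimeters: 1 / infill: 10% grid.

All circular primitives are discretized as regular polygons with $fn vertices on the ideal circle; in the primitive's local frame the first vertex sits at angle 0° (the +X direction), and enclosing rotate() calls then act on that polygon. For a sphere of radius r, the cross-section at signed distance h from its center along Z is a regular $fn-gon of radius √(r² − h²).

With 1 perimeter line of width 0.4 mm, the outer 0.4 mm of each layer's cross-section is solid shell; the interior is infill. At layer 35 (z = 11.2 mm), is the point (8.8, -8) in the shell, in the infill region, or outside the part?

At z = 11.2 mm: the cube (footprint 9.5×17.5) is included at this height; the r=9 cylinder at (-4, 4) contributes a regular 8-gon of circumradius 9; the r=8 cylinder at (8.5, 5.5) gives a regular 8-gon of circumradius 8 (constant along its height); the sphere at (14, 7.5): section is a regular 8-gon, circumradius = √(r²−h²) = √(12²−1.8²) = 11.864; Taking the union: the regions partially overlap (shared area 313.16 mm²), so overlapping operands fuse into one piece — 1 connected region. Overall, the cross-section is a single solid region. The nearest boundary edge runs (14.00, -4.36)→(9.00, -2.29); distance from the point to it = 5.35 mm. The point is not inside any of the regions above, so it lies outside the cross-section (5.35 mm from the nearest boundary).

outside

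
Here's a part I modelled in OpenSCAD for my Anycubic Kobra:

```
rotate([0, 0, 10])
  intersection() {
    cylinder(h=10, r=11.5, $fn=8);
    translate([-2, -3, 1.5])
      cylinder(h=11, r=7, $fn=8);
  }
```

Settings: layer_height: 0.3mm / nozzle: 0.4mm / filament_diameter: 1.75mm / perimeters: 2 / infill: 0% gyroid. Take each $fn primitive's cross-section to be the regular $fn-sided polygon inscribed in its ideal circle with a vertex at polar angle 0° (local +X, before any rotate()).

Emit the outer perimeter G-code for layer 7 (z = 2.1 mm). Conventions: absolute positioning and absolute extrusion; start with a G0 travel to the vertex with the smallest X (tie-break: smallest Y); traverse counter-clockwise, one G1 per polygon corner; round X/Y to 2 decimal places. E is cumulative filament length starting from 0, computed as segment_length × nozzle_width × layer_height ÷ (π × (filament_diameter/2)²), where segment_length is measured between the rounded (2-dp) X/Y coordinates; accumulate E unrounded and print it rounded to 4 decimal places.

At z = 2.1 mm: the cylinder: section is a regular 8-gon, circumradius r=11.5; the cylinder at (-2, -3): section is a regular 8-gon, circumradius r=7; Taking the intersection: the r=7 cylinder at (-2, -3) lies inside the r=11.5 cylinder, so the common part is the r=7 cylinder at (-2, -3) itself — 1 connected region; (rotated 10° about Z; rotation is an isometry so areas/perimeters/island counts are preserved). The outline is a single polygon with 8 vertices. Extrusion per mm of travel: 0.4 × 0.3 / (π × 0.875²) = 0.049890. Accumulating E over each segment gives final E = 2.1382.

G0 X-8.34 Y-4.52 Z2.10
G1 X-5.46 Y-9.04 E0.2674
G1 X-0.23 Y-10.20 E0.5347
G1 X4.29 Y-7.32 E0.8020
G1 X5.44 Y-2.09 E1.0692
G1 X2.57 Y2.43 E1.3363
G1 X-2.66 Y3.59 E1.6036
G1 X-7.18 Y0.71 E1.8710
G1 X-8.34 Y-4.52 E2.1382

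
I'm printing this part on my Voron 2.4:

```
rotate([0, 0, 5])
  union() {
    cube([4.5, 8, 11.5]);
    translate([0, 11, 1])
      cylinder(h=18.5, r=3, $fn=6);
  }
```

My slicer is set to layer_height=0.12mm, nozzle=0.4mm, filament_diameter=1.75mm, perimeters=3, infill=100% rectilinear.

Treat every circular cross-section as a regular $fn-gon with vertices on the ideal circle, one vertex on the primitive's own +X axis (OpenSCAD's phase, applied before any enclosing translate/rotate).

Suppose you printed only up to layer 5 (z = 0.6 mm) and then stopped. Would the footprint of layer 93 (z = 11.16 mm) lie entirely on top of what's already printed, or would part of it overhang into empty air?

part overhangs

Compare the two slices. At z = 0.6: the 4.5×8 cube contributes its full rectangle (area 36.00 mm²); the cylinder at (0, 11) is not intersected at this z (z outside [1, 19.5]); Combining (union): only the 4.5×8 cube is present, so the union is just that shape — area = 36.00 mm²; (rotated 5° about Z; rotation is an isometry so areas/perimeters/island counts are preserved). At z = 11.16: the cube (footprint 4.5×8) is included at this height (area 36.00 mm²); the r=3 cylinder at (0, 11) contributes a regular 6-gon of circumradius 3 (area = (6/2)·3.000²·sin(360°/6) = 23.38 mm²); Combining (union): the 2 present regions are separate (no shared area or edge), so areas and boundary lengths simply add and each stays a separate island — area = 59.38 mm²; (whole slice rotated 5° about Z — lengths, areas and connectivity unchanged). Checking containment: at z = 11.16 the cross-section extends beyond the z = 0.6 cross-section by about 23.38 mm².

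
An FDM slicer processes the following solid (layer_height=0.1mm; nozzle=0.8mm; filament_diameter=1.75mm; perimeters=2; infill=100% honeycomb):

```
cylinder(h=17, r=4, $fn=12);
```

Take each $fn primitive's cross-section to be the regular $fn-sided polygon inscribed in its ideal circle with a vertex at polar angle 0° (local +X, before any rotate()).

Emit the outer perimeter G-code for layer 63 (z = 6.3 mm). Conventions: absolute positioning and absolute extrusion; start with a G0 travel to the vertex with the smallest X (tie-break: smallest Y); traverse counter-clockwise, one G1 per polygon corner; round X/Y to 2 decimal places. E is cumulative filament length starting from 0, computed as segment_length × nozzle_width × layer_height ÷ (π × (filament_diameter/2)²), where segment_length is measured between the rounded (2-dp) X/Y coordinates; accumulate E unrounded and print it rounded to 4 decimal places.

G0 X-4.00 Y0.00 Z6.30
G1 X-3.46 Y-2.00 E0.0689
G1 X-2.00 Y-3.46 E0.1376
G1 X0.00 Y-4.00 E0.2065
G1 X2.00 Y-3.46 E0.2754
G1 X3.46 Y-2.00 E0.3441
G1 X4.00 Y0.00 E0.4130
G1 X3.46 Y2.00 E0.4819
G1 X2.00 Y3.46 E0.5505
G1 X0.00 Y4.00 E0.6194
G1 X-2.00 Y3.46 E0.6883
G1 X-3.46 Y2.00 E0.7570
G1 X-4.00 Y0.00 E0.8259

At z = 6.3 mm: the r=4 cylinder gives a regular 12-gon of circumradius 4 (constant along its height). The outline is a single polygon with 12 vertices. Extrusion per mm of travel: 0.8 × 0.1 / (π × 0.875²) = 0.033260. Accumulating E over each segment gives final E = 0.8259.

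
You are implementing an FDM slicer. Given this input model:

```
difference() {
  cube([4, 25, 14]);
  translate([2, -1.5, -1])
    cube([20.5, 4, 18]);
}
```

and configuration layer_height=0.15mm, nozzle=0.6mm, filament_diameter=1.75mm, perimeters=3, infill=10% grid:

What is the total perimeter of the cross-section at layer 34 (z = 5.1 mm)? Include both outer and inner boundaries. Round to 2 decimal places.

At z = 5.1 mm: the cube (footprint 4×25) is included at this height (perimeter 58.00 mm); the 20.5×4 cube at (2, -1.5) contributes its full rectangle (perimeter 49.00 mm); Subtracting the remaining from the first: starting from the 4×25 cube, the 20.5×4 cube at (2, -1.5) partially overlaps it — only the 5.00 mm² overlap (of its 82.00 mm²) is removed, clipping the outline — boundary = 58.00 mm. Overall, the cross-section is a single solid region. Total boundary length (outer) = 58.00 mm.

58.00 mm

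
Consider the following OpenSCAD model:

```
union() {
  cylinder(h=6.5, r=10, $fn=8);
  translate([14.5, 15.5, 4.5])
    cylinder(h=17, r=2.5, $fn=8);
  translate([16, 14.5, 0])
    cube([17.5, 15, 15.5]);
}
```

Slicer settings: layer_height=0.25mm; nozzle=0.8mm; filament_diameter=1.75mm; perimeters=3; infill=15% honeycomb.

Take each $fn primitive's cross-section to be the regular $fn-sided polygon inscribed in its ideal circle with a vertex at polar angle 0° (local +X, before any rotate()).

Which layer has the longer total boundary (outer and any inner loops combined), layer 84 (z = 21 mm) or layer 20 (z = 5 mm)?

Layer 84 (z = 21): the cylinder is not intersected at this z (z outside [0, 6.5]); the r=2.5 cylinder at (14.5, 15.5) contributes a regular 8-gon of circumradius 2.5 (perimeter = 2·8·2.500·sin(180°/8) = 15.31 mm); the cube at (16, 14.5) is not intersected at this z (z outside [0, 15.5]); Combining (union): only the r=2.5 cylinder at (14.5, 15.5) is present, so the union is just that shape — boundary = 15.31 mm. So its perimeter = 15.31 mm. Layer 20 (z = 5): the cylinder: section is a regular 8-gon, circumradius r=10 (perimeter = 2·8·10.000·sin(180°/8) = 61.23 mm); the r=2.5 cylinder at (14.5, 15.5) gives a regular 8-gon of circumradius 2.5 (constant along its height) (perimeter = 2·8·2.500·sin(180°/8) = 15.31 mm); the 17.5×15 cube at (16, 14.5) contributes its full rectangle (perimeter 65.00 mm); Taking the union: the regions partially overlap (shared area 1.93 mm²), so the edge portions inside another operand are dropped and the merged outline is re-measured after clipping — boundary = 134.79 mm. So its perimeter = 134.79 mm. Layer 20 is larger (134.79 vs 15.31 mm).

layer 20 (z = 5 mm)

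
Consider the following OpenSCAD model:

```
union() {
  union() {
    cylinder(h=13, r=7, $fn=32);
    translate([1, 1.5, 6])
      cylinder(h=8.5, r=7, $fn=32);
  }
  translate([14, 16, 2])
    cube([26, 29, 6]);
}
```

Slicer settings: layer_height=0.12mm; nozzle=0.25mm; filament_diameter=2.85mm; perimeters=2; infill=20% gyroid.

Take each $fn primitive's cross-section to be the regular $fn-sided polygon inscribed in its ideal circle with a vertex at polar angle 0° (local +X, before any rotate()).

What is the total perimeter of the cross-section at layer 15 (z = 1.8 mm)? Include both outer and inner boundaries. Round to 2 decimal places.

At z = 1.8 mm: the r=7 cylinder gives a regular 32-gon of circumradius 7 (constant along its height) (perimeter = 2·32·7.000·sin(180°/32) = 43.91 mm); the cylinder at (1, 1.5) is absent (z outside [6, 14.5]); Taking the union: only the r=7 cylinder is present, so the union is just that shape — boundary = 43.91 mm; the cube at (14, 16) is not intersected at this z (z outside [2, 8]); Taking the union: only the result so far is present, so the union is just that shape — boundary = 43.91 mm. Overall, the cross-section is a single solid region. Total boundary length (outer) = 43.91 mm.

43.91 mm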